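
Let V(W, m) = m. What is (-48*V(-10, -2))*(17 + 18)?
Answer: 3360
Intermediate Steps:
(-48*V(-10, -2))*(17 + 18) = (-48*(-2))*(17 + 18) = 96*35 = 3360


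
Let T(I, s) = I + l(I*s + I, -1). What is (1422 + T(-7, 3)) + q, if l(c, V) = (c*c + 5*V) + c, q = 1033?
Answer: 3199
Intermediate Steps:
l(c, V) = c + c**2 + 5*V (l(c, V) = (c**2 + 5*V) + c = c + c**2 + 5*V)
T(I, s) = -5 + (I + I*s)**2 + 2*I + I*s (T(I, s) = I + ((I*s + I) + (I*s + I)**2 + 5*(-1)) = I + ((I + I*s) + (I + I*s)**2 - 5) = I + (-5 + I + (I + I*s)**2 + I*s) = -5 + (I + I*s)**2 + 2*I + I*s)
(1422 + T(-7, 3)) + q = (1422 + (-5 - 7 - 7*(1 + 3) + (-7)**2*(1 + 3)**2)) + 1033 = (1422 + (-5 - 7 - 7*4 + 49*4**2)) + 1033 = (1422 + (-5 - 7 - 28 + 49*16)) + 1033 = (1422 + (-5 - 7 - 28 + 784)) + 1033 = (1422 + 744) + 1033 = 2166 + 1033 = 3199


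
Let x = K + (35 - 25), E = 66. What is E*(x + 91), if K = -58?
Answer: 2838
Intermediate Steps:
x = -48 (x = -58 + (35 - 25) = -58 + 10 = -48)
E*(x + 91) = 66*(-48 + 91) = 66*43 = 2838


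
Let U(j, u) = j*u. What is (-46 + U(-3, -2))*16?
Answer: -640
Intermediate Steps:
(-46 + U(-3, -2))*16 = (-46 - 3*(-2))*16 = (-46 + 6)*16 = -40*16 = -640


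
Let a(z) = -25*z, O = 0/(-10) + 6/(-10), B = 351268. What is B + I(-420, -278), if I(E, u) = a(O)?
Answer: 351283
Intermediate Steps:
O = -⅗ (O = 0*(-⅒) + 6*(-⅒) = 0 - ⅗ = -⅗ ≈ -0.60000)
I(E, u) = 15 (I(E, u) = -25*(-⅗) = 15)
B + I(-420, -278) = 351268 + 15 = 351283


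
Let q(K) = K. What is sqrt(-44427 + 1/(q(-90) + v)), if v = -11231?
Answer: 2*I*sqrt(1423497071957)/11321 ≈ 210.78*I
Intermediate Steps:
sqrt(-44427 + 1/(q(-90) + v)) = sqrt(-44427 + 1/(-90 - 11231)) = sqrt(-44427 + 1/(-11321)) = sqrt(-44427 - 1/11321) = sqrt(-502958068/11321) = 2*I*sqrt(1423497071957)/11321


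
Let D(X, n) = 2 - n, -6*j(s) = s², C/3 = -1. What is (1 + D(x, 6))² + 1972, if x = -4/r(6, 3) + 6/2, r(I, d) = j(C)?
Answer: 1981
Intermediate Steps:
C = -3 (C = 3*(-1) = -3)
j(s) = -s²/6
r(I, d) = -3/2 (r(I, d) = -⅙*(-3)² = -⅙*9 = -3/2)
x = 17/3 (x = -4/(-3/2) + 6/2 = -4*(-⅔) + 6*(½) = 8/3 + 3 = 17/3 ≈ 5.6667)
(1 + D(x, 6))² + 1972 = (1 + (2 - 1*6))² + 1972 = (1 + (2 - 6))² + 1972 = (1 - 4)² + 1972 = (-3)² + 1972 = 9 + 1972 = 1981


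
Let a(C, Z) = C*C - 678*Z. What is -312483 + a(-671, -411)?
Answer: 416416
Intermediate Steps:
a(C, Z) = C² - 678*Z
-312483 + a(-671, -411) = -312483 + ((-671)² - 678*(-411)) = -312483 + (450241 + 278658) = -312483 + 728899 = 416416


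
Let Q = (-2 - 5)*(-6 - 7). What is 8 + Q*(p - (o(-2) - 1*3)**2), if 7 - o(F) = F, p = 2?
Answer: -3086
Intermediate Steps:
o(F) = 7 - F
Q = 91 (Q = -7*(-13) = 91)
8 + Q*(p - (o(-2) - 1*3)**2) = 8 + 91*(2 - ((7 - 1*(-2)) - 1*3)**2) = 8 + 91*(2 - ((7 + 2) - 3)**2) = 8 + 91*(2 - (9 - 3)**2) = 8 + 91*(2 - 1*6**2) = 8 + 91*(2 - 1*36) = 8 + 91*(2 - 36) = 8 + 91*(-34) = 8 - 3094 = -3086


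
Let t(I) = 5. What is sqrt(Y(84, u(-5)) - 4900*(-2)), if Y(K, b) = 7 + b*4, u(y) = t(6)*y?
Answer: sqrt(9707) ≈ 98.524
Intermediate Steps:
u(y) = 5*y
Y(K, b) = 7 + 4*b
sqrt(Y(84, u(-5)) - 4900*(-2)) = sqrt((7 + 4*(5*(-5))) - 4900*(-2)) = sqrt((7 + 4*(-25)) + 9800) = sqrt((7 - 100) + 9800) = sqrt(-93 + 9800) = sqrt(9707)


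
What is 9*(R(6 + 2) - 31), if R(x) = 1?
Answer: -270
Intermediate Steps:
9*(R(6 + 2) - 31) = 9*(1 - 31) = 9*(-30) = -270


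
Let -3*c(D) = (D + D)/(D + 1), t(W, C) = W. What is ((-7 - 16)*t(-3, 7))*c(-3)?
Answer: -69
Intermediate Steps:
c(D) = -2*D/(3*(1 + D)) (c(D) = -(D + D)/(3*(D + 1)) = -2*D/(3*(1 + D)))
((-7 - 16)*t(-3, 7))*c(-3) = ((-7 - 16)*(-3))*(-2*(-3)/(3 + 3*(-3))) = (-23*(-3))*(-2*(-3)/(3 - 9)) = 69*(-2*(-3)/(-6)) = 69*(-2*(-3)*(-⅙)) = 69*(-1) = -69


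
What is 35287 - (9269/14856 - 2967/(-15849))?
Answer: 923136666155/26161416 ≈ 35286.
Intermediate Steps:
35287 - (9269/14856 - 2967/(-15849)) = 35287 - (9269*(1/14856) - 2967*(-1/15849)) = 35287 - (9269/14856 + 989/5283) = 35287 - 1*21220237/26161416 = 35287 - 21220237/26161416 = 923136666155/26161416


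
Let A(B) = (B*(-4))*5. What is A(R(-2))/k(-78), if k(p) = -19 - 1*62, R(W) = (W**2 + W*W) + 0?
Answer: 160/81 ≈ 1.9753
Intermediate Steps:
R(W) = 2*W**2 (R(W) = (W**2 + W**2) + 0 = 2*W**2 + 0 = 2*W**2)
A(B) = -20*B (A(B) = -4*B*5 = -20*B)
k(p) = -81 (k(p) = -19 - 62 = -81)
A(R(-2))/k(-78) = -40*(-2)**2/(-81) = -40*4*(-1/81) = -20*8*(-1/81) = -160*(-1/81) = 160/81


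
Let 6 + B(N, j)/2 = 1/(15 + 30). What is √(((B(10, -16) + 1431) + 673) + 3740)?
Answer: √1312210/15 ≈ 76.368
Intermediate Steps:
B(N, j) = -538/45 (B(N, j) = -12 + 2/(15 + 30) = -12 + 2/45 = -538/45)
√(((B(10, -16) + 1431) + 673) + 3740) = √(((-538/45 + 1431) + 673) + 3740) = √((63857/45 + 673) + 3740) = √(94142/45 + 3740) = √(262442/45) = √1312210/15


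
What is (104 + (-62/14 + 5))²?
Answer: 535824/49 ≈ 10935.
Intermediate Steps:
(104 + (-62/14 + 5))² = (104 + (-62*1/14 + 5))² = (104 + (-31/7 + 5))² = (104 + 4/7)² = (732/7)² = 535824/49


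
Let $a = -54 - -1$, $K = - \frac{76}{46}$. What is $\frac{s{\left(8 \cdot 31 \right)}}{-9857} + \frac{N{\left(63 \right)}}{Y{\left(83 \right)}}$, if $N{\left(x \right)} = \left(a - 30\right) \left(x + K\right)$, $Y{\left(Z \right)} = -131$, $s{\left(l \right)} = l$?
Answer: $\frac{1153635617}{29699141} \approx 38.844$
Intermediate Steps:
$K = - \frac{38}{23}$ ($K = \left(-76\right) \frac{1}{46} = - \frac{38}{23} \approx -1.6522$)
$a = -53$ ($a = -54 + 1 = -53$)
$N{\left(x \right)} = \frac{3154}{23} - 83 x$ ($N{\left(x \right)} = \left(-53 - 30\right) \left(x - \frac{38}{23}\right) = - 83 \left(- \frac{38}{23} + x\right) = \frac{3154}{23} - 83 x$)
$\frac{s{\left(8 \cdot 31 \right)}}{-9857} + \frac{N{\left(63 \right)}}{Y{\left(83 \right)}} = \frac{8 \cdot 31}{-9857} + \frac{\frac{3154}{23} - 5229}{-131} = 248 \left(- \frac{1}{9857}\right) + \left(\frac{3154}{23} - 5229\right) \left(- \frac{1}{131}\right) = - \frac{248}{9857} - - \frac{117113}{3013} = - \frac{248}{9857} + \frac{117113}{3013} = \frac{1153635617}{29699141}$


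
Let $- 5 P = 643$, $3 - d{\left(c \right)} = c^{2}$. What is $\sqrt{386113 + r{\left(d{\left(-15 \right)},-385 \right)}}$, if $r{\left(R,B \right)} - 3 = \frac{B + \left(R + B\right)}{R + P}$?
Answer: $\frac{2 \sqrt{296636659481}}{1753} \approx 621.38$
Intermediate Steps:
$d{\left(c \right)} = 3 - c^{2}$
$P = - \frac{643}{5}$ ($P = \left(- \frac{1}{5}\right) 643 = - \frac{643}{5} \approx -128.6$)
$r{\left(R,B \right)} = 3 + \frac{R + 2 B}{- \frac{643}{5} + R}$ ($r{\left(R,B \right)} = 3 + \frac{B + \left(R + B\right)}{R - \frac{643}{5}} = 3 + \frac{B + \left(B + R\right)}{- \frac{643}{5} + R} = 3 + \frac{R + 2 B}{- \frac{643}{5} + R}$)
$\sqrt{386113 + r{\left(d{\left(-15 \right)},-385 \right)}} = \sqrt{386113 + \frac{-1929 + 10 \left(-385\right) + 20 \left(3 - \left(-15\right)^{2}\right)}{-643 + 5 \left(3 - \left(-15\right)^{2}\right)}} = \sqrt{386113 + \frac{-1929 - 3850 + 20 \left(3 - 225\right)}{-643 + 5 \left(3 - 225\right)}} = \sqrt{386113 + \frac{-1929 - 3850 + 20 \left(-222\right)}{-643 + 5 \left(-222\right)}} = \sqrt{386113 + \frac{-1929 - 3850 - 4440}{-643 - 1110}} = \sqrt{386113 + \frac{1}{-1753} \left(-10219\right)} = \sqrt{386113 - - \frac{10219}{1753}} = \sqrt{386113 + \frac{10219}{1753}} = \sqrt{\frac{676866308}{1753}} = \frac{2 \sqrt{296636659481}}{1753}$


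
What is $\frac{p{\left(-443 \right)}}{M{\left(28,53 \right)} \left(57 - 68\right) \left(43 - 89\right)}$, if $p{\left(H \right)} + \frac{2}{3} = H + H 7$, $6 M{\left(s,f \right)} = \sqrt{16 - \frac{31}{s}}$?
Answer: $- \frac{21268 \sqrt{2919}}{105501} \approx -10.891$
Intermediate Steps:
$M{\left(s,f \right)} = \frac{\sqrt{16 - \frac{31}{s}}}{6}$
$p{\left(H \right)} = - \frac{2}{3} + 8 H$ ($p{\left(H \right)} = - \frac{2}{3} + \left(H + H 7\right) = - \frac{2}{3} + \left(H + 7 H\right) = - \frac{2}{3} + 8 H$)
$\frac{p{\left(-443 \right)}}{M{\left(28,53 \right)} \left(57 - 68\right) \left(43 - 89\right)} = \frac{- \frac{2}{3} + 8 \left(-443\right)}{\frac{\sqrt{16 - \frac{31}{28}}}{6} \left(57 - 68\right) \left(43 - 89\right)} = \frac{- \frac{2}{3} - 3544}{\frac{\sqrt{16 - \frac{31}{28}}}{6} \left(\left(-11\right) \left(-46\right)\right)} = - \frac{10634}{3 \frac{\sqrt{16 - \frac{31}{28}}}{6} \cdot 506} = - \frac{10634}{3 \frac{\sqrt{\frac{417}{28}}}{6} \cdot 506} = - \frac{10634}{3 \frac{\frac{1}{14} \sqrt{2919}}{6} \cdot 506} = - \frac{10634}{3 \frac{\sqrt{2919}}{84} \cdot 506} = - \frac{10634}{3 \frac{253 \sqrt{2919}}{42}} = - \frac{10634 \frac{2 \sqrt{2919}}{35167}}{3} = - \frac{21268 \sqrt{2919}}{105501}$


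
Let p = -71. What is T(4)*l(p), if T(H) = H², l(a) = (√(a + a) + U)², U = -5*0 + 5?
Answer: -1872 + 160*I*√142 ≈ -1872.0 + 1906.6*I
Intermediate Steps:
U = 5 (U = 0 + 5 = 5)
l(a) = (5 + √2*√a)² (l(a) = (√(a + a) + 5)² = (√(2*a) + 5)² = (√2*√a + 5)² = (5 + √2*√a)²)
T(4)*l(p) = 4²*(5 + √2*√(-71))² = 16*(5 + √2*(I*√71))² = 16*(5 + I*√142)²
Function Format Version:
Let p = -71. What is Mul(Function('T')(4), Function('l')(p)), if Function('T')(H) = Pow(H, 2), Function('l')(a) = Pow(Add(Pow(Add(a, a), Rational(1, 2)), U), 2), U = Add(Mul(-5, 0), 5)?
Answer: Add(-1872, Mul(160, I, Pow(142, Rational(1, 2)))) ≈ Add(-1872.0, Mul(1906.6, I))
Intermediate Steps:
U = 5 (U = Add(0, 5) = 5)
Function('l')(a) = Pow(Add(5, Mul(Pow(2, Rational(1, 2)), Pow(a, Rational(1, 2)))), 2) (Function('l')(a) = Pow(Add(Pow(Add(a, a), Rational(1, 2)), 5), 2) = Pow(Add(Pow(Mul(2, a), Rational(1, 2)), 5), 2) = Pow(Add(Mul(Pow(2, Rational(1, 2)), Pow(a, Rational(1, 2))), 5), 2) = Pow(Add(5, Mul(Pow(2, Rational(1, 2)), Pow(a, Rational(1, 2)))), 2))
Mul(Function('T')(4), Function('l')(p)) = Mul(Pow(4, 2), Pow(Add(5, Mul(Pow(2, Rational(1, 2)), Pow(-71, Rational(1, 2)))), 2)) = Mul(16, Pow(Add(5, Mul(Pow(2, Rational(1, 2)), Mul(I, Pow(71, Rational(1, 2))))), 2)) = Mul(16, Pow(Add(5, Mul(I, Pow(142, Rational(1, 2)))), 2))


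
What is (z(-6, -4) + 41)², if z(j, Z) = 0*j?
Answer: 1681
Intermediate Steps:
z(j, Z) = 0
(z(-6, -4) + 41)² = (0 + 41)² = 41² = 1681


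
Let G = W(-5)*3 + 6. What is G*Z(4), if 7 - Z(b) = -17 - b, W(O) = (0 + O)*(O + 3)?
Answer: 1008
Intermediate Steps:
W(O) = O*(3 + O)
Z(b) = 24 + b (Z(b) = 7 - (-17 - b) = 7 + (17 + b) = 24 + b)
G = 36 (G = -5*(3 - 5)*3 + 6 = -5*(-2)*3 + 6 = 10*3 + 6 = 30 + 6 = 36)
G*Z(4) = 36*(24 + 4) = 36*28 = 1008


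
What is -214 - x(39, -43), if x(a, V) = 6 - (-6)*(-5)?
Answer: -190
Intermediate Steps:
x(a, V) = -24 (x(a, V) = 6 - 1*30 = 6 - 30 = -24)
-214 - x(39, -43) = -214 - 1*(-24) = -214 + 24 = -190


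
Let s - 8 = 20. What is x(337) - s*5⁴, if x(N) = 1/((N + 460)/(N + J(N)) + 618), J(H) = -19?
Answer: -3453117182/197321 ≈ -17500.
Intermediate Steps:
s = 28 (s = 8 + 20 = 28)
x(N) = 1/(618 + (460 + N)/(-19 + N)) (x(N) = 1/((N + 460)/(N - 19) + 618) = 1/((460 + N)/(-19 + N) + 618) = 1/(618 + (460 + N)/(-19 + N)))
x(337) - s*5⁴ = (-19 + 337)/(-11282 + 619*337) - 28*5⁴ = 318/(-11282 + 208603) - 28*625 = 318/197321 - 1*17500 = (1/197321)*318 - 17500 = 318/197321 - 17500 = -3453117182/197321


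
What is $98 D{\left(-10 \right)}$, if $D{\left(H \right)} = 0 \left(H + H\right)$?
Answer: $0$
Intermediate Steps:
$D{\left(H \right)} = 0$ ($D{\left(H \right)} = 0 \cdot 2 H = 0$)
$98 D{\left(-10 \right)} = 98 \cdot 0 = 0$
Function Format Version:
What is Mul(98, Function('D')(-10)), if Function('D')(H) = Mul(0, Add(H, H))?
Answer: 0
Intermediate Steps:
Function('D')(H) = 0 (Function('D')(H) = Mul(0, Mul(2, H)) = 0)
Mul(98, Function('D')(-10)) = Mul(98, 0) = 0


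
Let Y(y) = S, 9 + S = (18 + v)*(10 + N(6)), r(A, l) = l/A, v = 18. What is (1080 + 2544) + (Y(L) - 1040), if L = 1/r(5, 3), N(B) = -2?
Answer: 2863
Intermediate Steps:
L = 5/3 (L = 1/(3/5) = 1/(3*(⅕)) = 1/(⅗) = 5/3 ≈ 1.6667)
S = 279 (S = -9 + (18 + 18)*(10 - 2) = -9 + 36*8 = -9 + 288 = 279)
Y(y) = 279
(1080 + 2544) + (Y(L) - 1040) = (1080 + 2544) + (279 - 1040) = 3624 - 761 = 2863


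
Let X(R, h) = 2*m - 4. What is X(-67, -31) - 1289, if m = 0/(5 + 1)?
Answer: -1293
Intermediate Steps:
m = 0 (m = 0/6 = 0*(⅙) = 0)
X(R, h) = -4 (X(R, h) = 2*0 - 4 = 0 - 4 = -4)
X(-67, -31) - 1289 = -4 - 1289 = -1293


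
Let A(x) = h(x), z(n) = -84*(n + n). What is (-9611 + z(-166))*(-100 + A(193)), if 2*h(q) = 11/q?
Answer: -705291153/386 ≈ -1.8272e+6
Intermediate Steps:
z(n) = -168*n
h(q) = 11/(2*q) (h(q) = (11/q)/2 = 11/(2*q))
A(x) = 11/(2*x)
(-9611 + z(-166))*(-100 + A(193)) = (-9611 - 168*(-166))*(-100 + (11/2)/193) = (-9611 + 27888)*(-100 + (11/2)*(1/193)) = 18277*(-100 + 11/386) = 18277*(-38589/386) = -705291153/386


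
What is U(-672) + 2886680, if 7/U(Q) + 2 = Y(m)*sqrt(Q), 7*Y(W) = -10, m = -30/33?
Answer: 13896477471/4814 + 70*I*sqrt(42)/2407 ≈ 2.8867e+6 + 0.18847*I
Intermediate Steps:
m = -10/11 (m = -30*1/33 = -10/11 ≈ -0.90909)
Y(W) = -10/7 (Y(W) = (1/7)*(-10) = -10/7)
U(Q) = 7/(-2 - 10*sqrt(Q)/7)
U(-672) + 2886680 = 49/(2*(-7 - 20*I*sqrt(42))) + 2886680 = 2886680 + 49/(2*(-7 - 20*I*sqrt(42)))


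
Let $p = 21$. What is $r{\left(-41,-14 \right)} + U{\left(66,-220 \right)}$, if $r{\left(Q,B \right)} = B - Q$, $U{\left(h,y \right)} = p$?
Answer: $48$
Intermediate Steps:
$U{\left(h,y \right)} = 21$
$r{\left(-41,-14 \right)} + U{\left(66,-220 \right)} = \left(-14 - -41\right) + 21 = \left(-14 + 41\right) + 21 = 27 + 21 = 48$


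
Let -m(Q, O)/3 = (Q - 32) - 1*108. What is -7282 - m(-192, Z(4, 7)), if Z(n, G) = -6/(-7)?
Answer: -8278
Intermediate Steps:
Z(n, G) = 6/7 (Z(n, G) = -6*(-1/7) = 6/7)
m(Q, O) = 420 - 3*Q (m(Q, O) = -3*((Q - 32) - 1*108) = -3*((-32 + Q) - 108) = -3*(-140 + Q) = 420 - 3*Q)
-7282 - m(-192, Z(4, 7)) = -7282 - (420 - 3*(-192)) = -7282 - (420 + 576) = -7282 - 1*996 = -7282 - 996 = -8278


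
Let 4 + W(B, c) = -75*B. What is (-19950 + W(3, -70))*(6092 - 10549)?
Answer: 89937803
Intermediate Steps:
W(B, c) = -4 - 75*B
(-19950 + W(3, -70))*(6092 - 10549) = (-19950 + (-4 - 75*3))*(6092 - 10549) = (-19950 + (-4 - 225))*(-4457) = (-19950 - 229)*(-4457) = -20179*(-4457) = 89937803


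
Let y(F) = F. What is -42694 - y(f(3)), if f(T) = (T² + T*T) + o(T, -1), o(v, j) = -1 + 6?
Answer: -42717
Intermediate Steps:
o(v, j) = 5
f(T) = 5 + 2*T² (f(T) = (T² + T*T) + 5 = (T² + T²) + 5 = 2*T² + 5 = 5 + 2*T²)
-42694 - y(f(3)) = -42694 - (5 + 2*3²) = -42694 - (5 + 2*9) = -42694 - (5 + 18) = -42694 - 1*23 = -42694 - 23 = -42717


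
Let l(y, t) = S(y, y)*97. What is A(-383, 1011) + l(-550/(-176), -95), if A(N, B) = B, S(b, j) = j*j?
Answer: 125329/64 ≈ 1958.3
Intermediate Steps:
S(b, j) = j²
l(y, t) = 97*y² (l(y, t) = y²*97 = 97*y²)
A(-383, 1011) + l(-550/(-176), -95) = 1011 + 97*(-550/(-176))² = 1011 + 97*(-550*(-1/176))² = 1011 + 97*(25/8)² = 1011 + 97*(625/64) = 1011 + 60625/64 = 125329/64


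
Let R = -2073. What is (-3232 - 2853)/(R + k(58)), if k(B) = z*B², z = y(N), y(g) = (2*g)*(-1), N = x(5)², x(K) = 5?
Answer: 6085/170273 ≈ 0.035737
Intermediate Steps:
N = 25 (N = 5² = 25)
y(g) = -2*g
z = -50 (z = -2*25 = -50)
k(B) = -50*B²
(-3232 - 2853)/(R + k(58)) = (-3232 - 2853)/(-2073 - 50*58²) = -6085/(-2073 - 50*3364) = -6085/(-2073 - 168200) = -6085/(-170273) = -6085*(-1/170273) = 6085/170273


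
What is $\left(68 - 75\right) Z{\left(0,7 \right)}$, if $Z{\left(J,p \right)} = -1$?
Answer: $7$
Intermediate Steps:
$\left(68 - 75\right) Z{\left(0,7 \right)} = \left(68 - 75\right) \left(-1\right) = \left(-7\right) \left(-1\right) = 7$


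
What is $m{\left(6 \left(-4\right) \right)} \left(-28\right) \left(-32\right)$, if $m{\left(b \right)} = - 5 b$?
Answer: $107520$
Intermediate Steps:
$m{\left(6 \left(-4\right) \right)} \left(-28\right) \left(-32\right) = - 5 \cdot 6 \left(-4\right) \left(-28\right) \left(-32\right) = \left(-5\right) \left(-24\right) \left(-28\right) \left(-32\right) = 120 \left(-28\right) \left(-32\right) = \left(-3360\right) \left(-32\right) = 107520$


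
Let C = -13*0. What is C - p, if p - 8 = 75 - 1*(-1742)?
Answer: -1825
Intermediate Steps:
C = 0
p = 1825 (p = 8 + (75 - 1*(-1742)) = 8 + (75 + 1742) = 8 + 1817 = 1825)
C - p = 0 - 1*1825 = 0 - 1825 = -1825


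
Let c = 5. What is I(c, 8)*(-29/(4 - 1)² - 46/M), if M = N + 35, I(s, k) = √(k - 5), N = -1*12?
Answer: -47*√3/9 ≈ -9.0452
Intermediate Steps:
N = -12
I(s, k) = √(-5 + k)
M = 23 (M = -12 + 35 = 23)
I(c, 8)*(-29/(4 - 1)² - 46/M) = √(-5 + 8)*(-29/(4 - 1)² - 46/23) = √3*(-29/(3²) - 46*1/23) = √3*(-29/9 - 2) = √3*(-47/9) = -47*√3/9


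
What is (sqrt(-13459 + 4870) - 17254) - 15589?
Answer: -32843 + I*sqrt(8589) ≈ -32843.0 + 92.677*I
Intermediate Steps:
(sqrt(-13459 + 4870) - 17254) - 15589 = (sqrt(-8589) - 17254) - 15589 = (I*sqrt(8589) - 17254) - 15589 = (-17254 + I*sqrt(8589)) - 15589 = -32843 + I*sqrt(8589)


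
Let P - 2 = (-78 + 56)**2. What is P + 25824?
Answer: 26310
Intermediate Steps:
P = 486 (P = 2 + (-78 + 56)**2 = 2 + (-22)**2 = 2 + 484 = 486)
P + 25824 = 486 + 25824 = 26310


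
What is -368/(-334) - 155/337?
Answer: 36123/56279 ≈ 0.64186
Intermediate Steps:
-368/(-334) - 155/337 = -368*(-1/334) - 155*1/337 = 184/167 - 155/337 = 36123/56279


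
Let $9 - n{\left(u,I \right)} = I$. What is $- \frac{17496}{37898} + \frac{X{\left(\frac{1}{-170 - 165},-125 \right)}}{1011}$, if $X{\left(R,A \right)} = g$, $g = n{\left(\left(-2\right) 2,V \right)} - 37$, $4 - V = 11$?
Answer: $- \frac{3080719}{6385813} \approx -0.48243$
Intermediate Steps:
$V = -7$ ($V = 4 - 11 = -7$)
$n{\left(u,I \right)} = 9 - I$
$g = -21$ ($g = \left(9 - -7\right) - 37 = \left(9 + 7\right) - 37 = 16 - 37 = -21$)
$X{\left(R,A \right)} = -21$
$- \frac{17496}{37898} + \frac{X{\left(\frac{1}{-170 - 165},-125 \right)}}{1011} = - \frac{17496}{37898} - \frac{21}{1011} = \left(-17496\right) \frac{1}{37898} - \frac{7}{337} = - \frac{8748}{18949} - \frac{7}{337} = - \frac{3080719}{6385813}$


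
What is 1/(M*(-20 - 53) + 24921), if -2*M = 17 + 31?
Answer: 1/26673 ≈ 3.7491e-5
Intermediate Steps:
M = -24 (M = -(17 + 31)/2 = -½*48 = -24)
1/(M*(-20 - 53) + 24921) = 1/(-24*(-20 - 53) + 24921) = 1/(-24*(-73) + 24921) = 1/(1752 + 24921) = 1/26673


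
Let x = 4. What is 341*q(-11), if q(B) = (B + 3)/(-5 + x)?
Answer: 2728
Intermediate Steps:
q(B) = -3 - B (q(B) = (B + 3)/(-5 + 4) = (3 + B)/(-1) = (3 + B)*(-1) = -3 - B)
341*q(-11) = 341*(-3 - 1*(-11)) = 341*(-3 + 11) = 341*8 = 2728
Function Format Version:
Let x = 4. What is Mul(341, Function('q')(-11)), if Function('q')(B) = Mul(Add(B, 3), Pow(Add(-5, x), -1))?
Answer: 2728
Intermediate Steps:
Function('q')(B) = Add(-3, Mul(-1, B)) (Function('q')(B) = Mul(Add(B, 3), Pow(Add(-5, 4), -1)) = Mul(Add(3, B), Pow(-1, -1)) = Mul(Add(3, B), -1) = Add(-3, Mul(-1, B)))
Mul(341, Function('q')(-11)) = Mul(341, Add(-3, Mul(-1, -11))) = Mul(341, Add(-3, 11)) = Mul(341, 8) = 2728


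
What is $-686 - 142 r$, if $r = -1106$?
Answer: $156366$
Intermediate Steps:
$-686 - 142 r = -686 - -157052 = -686 + 157052 = 156366$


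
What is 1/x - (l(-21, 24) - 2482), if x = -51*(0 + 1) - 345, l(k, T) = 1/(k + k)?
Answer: 6880163/2772 ≈ 2482.0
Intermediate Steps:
l(k, T) = 1/(2*k)
x = -396 (x = -51 - 345 = -396)
1/x - (l(-21, 24) - 2482) = 1/(-396) - ((½)/(-21) - 2482) = -1/396 - ((½)*(-1/21) - 2482) = -1/396 - (-1/42 - 2482) = -1/396 - 1*(-104245/42) = -1/396 + 104245/42 = 6880163/2772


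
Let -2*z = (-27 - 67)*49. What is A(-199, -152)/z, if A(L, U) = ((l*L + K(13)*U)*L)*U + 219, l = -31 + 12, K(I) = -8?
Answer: 151149475/2303 ≈ 65632.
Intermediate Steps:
l = -19
A(L, U) = 219 + L*U*(-19*L - 8*U) (A(L, U) = ((-19*L - 8*U)*L)*U + 219 = (L*(-19*L - 8*U))*U + 219 = L*U*(-19*L - 8*U) + 219 = 219 + L*U*(-19*L - 8*U))
z = 2303 (z = -(-27 - 67)*49/2 = -(-47)*49 = -½*(-4606) = 2303)
A(-199, -152)/z = (219 - 19*(-152)*(-199)² - 8*(-199)*(-152)²)/2303 = (219 - 19*(-152)*39601 - 8*(-199)*23104)*(1/2303) = (219 + 114367688 + 36781568)*(1/2303) = 151149475*(1/2303) = 151149475/2303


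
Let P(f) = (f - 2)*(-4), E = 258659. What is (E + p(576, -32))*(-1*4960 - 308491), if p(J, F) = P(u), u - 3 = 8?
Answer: -81065637973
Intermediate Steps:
u = 11 (u = 3 + 8 = 11)
P(f) = 8 - 4*f (P(f) = (-2 + f)*(-4) = 8 - 4*f)
p(J, F) = -36 (p(J, F) = 8 - 4*11 = 8 - 44 = -36)
(E + p(576, -32))*(-1*4960 - 308491) = (258659 - 36)*(-1*4960 - 308491) = 258623*(-4960 - 308491) = 258623*(-313451) = -81065637973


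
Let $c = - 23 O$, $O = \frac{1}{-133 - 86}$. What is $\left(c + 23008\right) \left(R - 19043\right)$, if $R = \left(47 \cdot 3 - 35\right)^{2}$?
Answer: $- \frac{39337716425}{219} \approx -1.7962 \cdot 10^{8}$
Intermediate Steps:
$O = - \frac{1}{219}$ ($O = \frac{1}{-219} = - \frac{1}{219} \approx -0.0045662$)
$R = 11236$ ($R = \left(141 - 35\right)^{2} = 106^{2} = 11236$)
$c = \frac{23}{219}$ ($c = \left(-23\right) \left(- \frac{1}{219}\right) = \frac{23}{219} \approx 0.10502$)
$\left(c + 23008\right) \left(R - 19043\right) = \left(\frac{23}{219} + 23008\right) \left(11236 - 19043\right) = \frac{5038775}{219} \left(-7807\right) = - \frac{39337716425}{219}$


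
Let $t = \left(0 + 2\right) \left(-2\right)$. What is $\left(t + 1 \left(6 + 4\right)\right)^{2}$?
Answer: $36$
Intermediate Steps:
$t = -4$ ($t = 2 \left(-2\right) = -4$)
$\left(t + 1 \left(6 + 4\right)\right)^{2} = \left(-4 + 1 \left(6 + 4\right)\right)^{2} = \left(-4 + 1 \cdot 10\right)^{2} = \left(-4 + 10\right)^{2} = 6^{2} = 36$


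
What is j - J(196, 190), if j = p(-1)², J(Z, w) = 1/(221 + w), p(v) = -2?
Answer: 1643/411 ≈ 3.9976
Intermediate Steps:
j = 4 (j = (-2)² = 4)
j - J(196, 190) = 4 - 1/(221 + 190) = 4 - 1/411 = 1643/411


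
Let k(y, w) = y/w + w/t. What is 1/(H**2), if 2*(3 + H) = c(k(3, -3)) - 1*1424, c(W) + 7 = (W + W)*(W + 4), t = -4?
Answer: 256/132503121 ≈ 1.9320e-6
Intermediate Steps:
k(y, w) = -w/4 + y/w (k(y, w) = y/w + w/(-4) = y/w + w*(-1/4) = y/w - w/4 = -w/4 + y/w)
c(W) = -7 + 2*W*(4 + W) (c(W) = -7 + (W + W)*(W + 4) = -7 + (2*W)*(4 + W) = -7 + 2*W*(4 + W))
H = -11511/16 (H = -3 + ((-7 + 2*(-1/4*(-3) + 3/(-3))**2 + 8*(-1/4*(-3) + 3/(-3))) - 1*1424)/2 = -3 + ((-7 + 2*(3/4 + 3*(-1/3))**2 + 8*(3/4 + 3*(-1/3))) - 1424)/2 = -3 + ((-7 + 2*(3/4 - 1)**2 + 8*(3/4 - 1)) - 1424)/2 = -3 + ((-7 + 2*(-1/4)**2 + 8*(-1/4)) - 1424)/2 = -3 + ((-7 + 2*(1/16) - 2) - 1424)/2 = -3 + ((-7 + 1/8 - 2) - 1424)/2 = -3 + (-71/8 - 1424)/2 = -3 + (1/2)*(-11463/8) = -3 - 11463/16 = -11511/16 ≈ -719.44)
1/(H**2) = 1/((-11511/16)**2) = 1/(132503121/256) = 256/132503121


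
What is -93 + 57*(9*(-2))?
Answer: -1119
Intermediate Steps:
-93 + 57*(9*(-2)) = -93 + 57*(-18) = -93 - 1026 = -1119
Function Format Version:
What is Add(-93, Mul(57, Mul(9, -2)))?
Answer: -1119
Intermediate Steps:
Add(-93, Mul(57, Mul(9, -2))) = Add(-93, Mul(57, -18)) = Add(-93, -1026) = -1119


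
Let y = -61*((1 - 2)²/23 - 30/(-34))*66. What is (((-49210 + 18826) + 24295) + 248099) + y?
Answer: 93168498/391 ≈ 2.3828e+5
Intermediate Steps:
y = -1457412/391 (y = -61*((-1)²*(1/23) - 30*(-1/34))*66 = -61*(1*(1/23) + 15/17)*66 = -61*(1/23 + 15/17)*66 = -61*362/391*66 = -22082/391*66 = -1457412/391 ≈ -3727.4)
(((-49210 + 18826) + 24295) + 248099) + y = (((-49210 + 18826) + 24295) + 248099) - 1457412/391 = ((-30384 + 24295) + 248099) - 1457412/391 = (-6089 + 248099) - 1457412/391 = 242010 - 1457412/391 = 93168498/391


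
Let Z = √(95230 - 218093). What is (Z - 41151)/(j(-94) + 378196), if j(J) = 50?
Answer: -1247/11462 + 13*I*√727/378246 ≈ -0.10879 + 0.00092669*I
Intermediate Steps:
Z = 13*I*√727 (Z = √(-122863) = 13*I*√727 ≈ 350.52*I)
(Z - 41151)/(j(-94) + 378196) = (13*I*√727 - 41151)/(50 + 378196) = (-41151 + 13*I*√727)/378246 = (-41151 + 13*I*√727)*(1/378246) = -1247/11462 + 13*I*√727/378246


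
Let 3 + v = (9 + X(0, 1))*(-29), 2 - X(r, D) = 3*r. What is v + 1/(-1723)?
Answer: -554807/1723 ≈ -322.00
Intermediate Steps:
X(r, D) = 2 - 3*r
v = -322 (v = -3 + (9 + (2 - 3*0))*(-29) = -3 + (9 + (2 + 0))*(-29) = -3 + (9 + 2)*(-29) = -3 + 11*(-29) = -3 - 319 = -322)
v + 1/(-1723) = -322 + 1/(-1723) = -322 - 1/1723 = -554807/1723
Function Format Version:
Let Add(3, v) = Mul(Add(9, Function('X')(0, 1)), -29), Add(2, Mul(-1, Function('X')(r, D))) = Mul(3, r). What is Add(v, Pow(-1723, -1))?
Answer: Rational(-554807, 1723) ≈ -322.00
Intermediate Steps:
Function('X')(r, D) = Add(2, Mul(-3, r)) (Function('X')(r, D) = Add(2, Mul(-1, Mul(3, r))) = Add(2, Mul(-3, r)))
v = -322 (v = Add(-3, Mul(Add(9, Add(2, Mul(-3, 0))), -29)) = Add(-3, Mul(Add(9, Add(2, 0)), -29)) = Add(-3, Mul(Add(9, 2), -29)) = Add(-3, Mul(11, -29)) = Add(-3, -319) = -322)
Add(v, Pow(-1723, -1)) = Add(-322, Pow(-1723, -1)) = Add(-322, Rational(-1, 1723)) = Rational(-554807, 1723)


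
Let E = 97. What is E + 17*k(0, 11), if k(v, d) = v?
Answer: 97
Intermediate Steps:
E + 17*k(0, 11) = 97 + 17*0 = 97 + 0 = 97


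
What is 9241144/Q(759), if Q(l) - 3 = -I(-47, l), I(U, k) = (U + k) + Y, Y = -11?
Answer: -4620572/349 ≈ -13239.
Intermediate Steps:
I(U, k) = -11 + U + k (I(U, k) = (U + k) - 11 = -11 + U + k)
Q(l) = 61 - l (Q(l) = 3 - (-11 - 47 + l) = 3 - (-58 + l) = 3 + (58 - l) = 61 - l)
9241144/Q(759) = 9241144/(61 - 1*759) = 9241144/(61 - 759) = 9241144/(-698) = 9241144*(-1/698) = -4620572/349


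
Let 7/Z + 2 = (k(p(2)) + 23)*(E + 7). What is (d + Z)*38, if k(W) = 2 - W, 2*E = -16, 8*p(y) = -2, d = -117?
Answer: -485678/109 ≈ -4455.8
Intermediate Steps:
p(y) = -¼ (p(y) = (⅛)*(-2) = -¼)
E = -8 (E = (½)*(-16) = -8)
Z = -28/109 (Z = 7/(-2 + ((2 - 1*(-¼)) + 23)*(-8 + 7)) = 7/(-2 + ((2 + ¼) + 23)*(-1)) = 7/(-2 + (9/4 + 23)*(-1)) = 7/(-2 + (101/4)*(-1)) = 7/(-2 - 101/4) = 7/(-109/4) = 7*(-4/109) = -28/109 ≈ -0.25688)
(d + Z)*38 = (-117 - 28/109)*38 = -12781/109*38 = -485678/109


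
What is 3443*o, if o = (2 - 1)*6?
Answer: 20658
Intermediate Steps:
o = 6 (o = 1*6 = 6)
3443*o = 3443*6 = 20658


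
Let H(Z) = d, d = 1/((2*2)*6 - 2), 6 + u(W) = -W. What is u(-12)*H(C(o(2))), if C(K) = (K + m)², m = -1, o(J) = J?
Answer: 3/11 ≈ 0.27273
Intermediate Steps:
u(W) = -6 - W
C(K) = (-1 + K)² (C(K) = (K - 1)² = (-1 + K)²)
d = 1/22 (d = 1/(4*6 - 2) = 1/(24 - 2) = 1/22 ≈ 0.045455)
H(Z) = 1/22
u(-12)*H(C(o(2))) = (-6 - 1*(-12))*(1/22) = (-6 + 12)*(1/22) = 6*(1/22) = 3/11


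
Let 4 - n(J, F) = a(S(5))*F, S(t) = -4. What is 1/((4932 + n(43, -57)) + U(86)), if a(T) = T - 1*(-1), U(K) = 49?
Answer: 1/4814 ≈ 0.00020773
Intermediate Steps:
a(T) = 1 + T (a(T) = T + 1 = 1 + T)
n(J, F) = 4 + 3*F (n(J, F) = 4 - (1 - 4)*F = 4 - (-3)*F = 4 + 3*F)
1/((4932 + n(43, -57)) + U(86)) = 1/((4932 + (4 + 3*(-57))) + 49) = 1/((4932 + (4 - 171)) + 49) = 1/((4932 - 167) + 49) = 1/(4765 + 49) = 1/4814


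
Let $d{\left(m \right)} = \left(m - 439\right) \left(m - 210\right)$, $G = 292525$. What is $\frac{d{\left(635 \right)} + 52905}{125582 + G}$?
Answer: $\frac{136205}{418107} \approx 0.32577$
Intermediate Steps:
$d{\left(m \right)} = \left(-439 + m\right) \left(-210 + m\right)$
$\frac{d{\left(635 \right)} + 52905}{125582 + G} = \frac{\left(92190 + 635^{2} - 412115\right) + 52905}{125582 + 292525} = \frac{\left(92190 + 403225 - 412115\right) + 52905}{418107} = \left(83300 + 52905\right) \frac{1}{418107} = 136205 \cdot \frac{1}{418107} = \frac{136205}{418107}$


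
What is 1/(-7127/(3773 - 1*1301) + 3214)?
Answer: 2472/7937881 ≈ 0.00031142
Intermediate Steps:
1/(-7127/(3773 - 1*1301) + 3214) = 1/(-7127/(3773 - 1301) + 3214) = 1/(-7127/2472 + 3214) = 1/(7937881/2472) = 2472/7937881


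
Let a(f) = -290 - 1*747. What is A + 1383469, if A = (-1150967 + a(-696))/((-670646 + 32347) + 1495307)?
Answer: 296410712187/214252 ≈ 1.3835e+6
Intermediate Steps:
a(f) = -1037 (a(f) = -290 - 747 = -1037)
A = -288001/214252 (A = (-1150967 - 1037)/((-670646 + 32347) + 1495307) = -1152004/(-638299 + 1495307) = -1152004/857008 = -1152004*1/857008 = -288001/214252 ≈ -1.3442)
A + 1383469 = -288001/214252 + 1383469 = 296410712187/214252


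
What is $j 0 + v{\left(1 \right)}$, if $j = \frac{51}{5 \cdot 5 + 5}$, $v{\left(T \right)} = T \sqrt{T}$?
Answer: $1$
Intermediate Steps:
$v{\left(T \right)} = T^{\frac{3}{2}}$
$j = \frac{17}{10}$ ($j = \frac{51}{25 + 5} = \frac{51}{30} = 51 \cdot \frac{1}{30} = \frac{17}{10} \approx 1.7$)
$j 0 + v{\left(1 \right)} = \frac{17}{10} \cdot 0 + 1^{\frac{3}{2}} = 0 + 1 = 1$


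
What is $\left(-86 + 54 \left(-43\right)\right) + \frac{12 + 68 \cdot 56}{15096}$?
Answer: $- \frac{9086837}{3774} \approx -2407.7$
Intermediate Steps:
$\left(-86 + 54 \left(-43\right)\right) + \frac{12 + 68 \cdot 56}{15096} = \left(-86 - 2322\right) + \left(12 + 3808\right) \frac{1}{15096} = -2408 + 3820 \cdot \frac{1}{15096} = -2408 + \frac{955}{3774} = - \frac{9086837}{3774}$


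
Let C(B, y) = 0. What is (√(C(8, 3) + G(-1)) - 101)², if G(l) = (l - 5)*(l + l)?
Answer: 10213 - 404*√3 ≈ 9513.3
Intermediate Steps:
G(l) = 2*l*(-5 + l) (G(l) = (-5 + l)*(2*l) = 2*l*(-5 + l))
(√(C(8, 3) + G(-1)) - 101)² = (√(0 + 2*(-1)*(-5 - 1)) - 101)² = (√(0 + 2*(-1)*(-6)) - 101)² = (√(0 + 12) - 101)² = (√12 - 101)² = (2*√3 - 101)² = (-101 + 2*√3)²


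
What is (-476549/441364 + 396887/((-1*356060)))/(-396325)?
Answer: 43106458851/7785411561754750 ≈ 5.5368e-6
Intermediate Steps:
(-476549/441364 + 396887/((-1*356060)))/(-396325) = (-476549*1/441364 + 396887/(-356060))*(-1/396325) = (-476549/441364 + 396887*(-1/356060))*(-1/396325) = (-476549/441364 - 396887/356060)*(-1/396325) = -43106458851/19644008230*(-1/396325) = 43106458851/7785411561754750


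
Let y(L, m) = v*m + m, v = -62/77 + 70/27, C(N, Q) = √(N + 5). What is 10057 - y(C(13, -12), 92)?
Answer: 20375363/2079 ≈ 9800.6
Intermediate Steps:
C(N, Q) = √(5 + N)
v = 3716/2079 (v = -62*1/77 + 70*(1/27) = -62/77 + 70/27 = 3716/2079 ≈ 1.7874)
y(L, m) = 5795*m/2079 (y(L, m) = 3716*m/2079 + m = 5795*m/2079)
10057 - y(C(13, -12), 92) = 10057 - 5795*92/2079 = 10057 - 1*533140/2079 = 10057 - 533140/2079 = 20375363/2079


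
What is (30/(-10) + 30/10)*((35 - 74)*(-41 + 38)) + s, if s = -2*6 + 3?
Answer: -9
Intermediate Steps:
s = -9 (s = -12 + 3 = -9)
(30/(-10) + 30/10)*((35 - 74)*(-41 + 38)) + s = (30/(-10) + 30/10)*((35 - 74)*(-41 + 38)) - 9 = (30*(-⅒) + 30*(⅒))*(-39*(-3)) - 9 = (-3 + 3)*117 - 9 = 0*117 - 9 = 0 - 9 = -9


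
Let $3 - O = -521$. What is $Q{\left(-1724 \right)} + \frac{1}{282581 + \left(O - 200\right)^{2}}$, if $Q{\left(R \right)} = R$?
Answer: $- \frac{668148267}{387557} \approx -1724.0$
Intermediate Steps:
$O = 524$ ($O = 3 - -521 = 3 + 521 = 524$)
$Q{\left(-1724 \right)} + \frac{1}{282581 + \left(O - 200\right)^{2}} = -1724 + \frac{1}{282581 + \left(524 - 200\right)^{2}} = -1724 + \frac{1}{282581 + 324^{2}} = -1724 + \frac{1}{282581 + 104976} = -1724 + \frac{1}{387557} = - \frac{668148267}{387557}$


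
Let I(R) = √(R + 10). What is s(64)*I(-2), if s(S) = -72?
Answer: -144*√2 ≈ -203.65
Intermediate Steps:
I(R) = √(10 + R)
s(64)*I(-2) = -72*√(10 - 2) = -144*√2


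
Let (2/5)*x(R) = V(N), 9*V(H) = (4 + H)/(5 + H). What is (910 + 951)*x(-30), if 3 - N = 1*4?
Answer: 9305/24 ≈ 387.71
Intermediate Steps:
N = -1 (N = 3 - 4 = -1)
V(H) = (4 + H)/(9*(5 + H)) (V(H) = ((4 + H)/(5 + H))/9 = (4 + H)/(9*(5 + H)))
x(R) = 5/24 (x(R) = 5*((4 - 1)/(9*(5 - 1)))/2 = 5*((⅑)*3/4)/2 = 5*((⅑)*(¼)*3)/2 = (5/2)*(1/12) = 5/24)
(910 + 951)*x(-30) = (910 + 951)*(5/24) = 1861*(5/24) = 9305/24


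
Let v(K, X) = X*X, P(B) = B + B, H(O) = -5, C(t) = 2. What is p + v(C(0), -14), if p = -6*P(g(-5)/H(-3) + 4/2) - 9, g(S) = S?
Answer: 151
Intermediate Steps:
P(B) = 2*B
v(K, X) = X²
p = -45 (p = -12*(-5/(-5) + 4/2) - 9 = -12*(-5*(-⅕) + 4*(½)) - 9 = -12*(1 + 2) - 9 = -12*3 - 9 = -6*6 - 9 = -36 - 9 = -45)
p + v(C(0), -14) = -45 + (-14)² = -45 + 196 = 151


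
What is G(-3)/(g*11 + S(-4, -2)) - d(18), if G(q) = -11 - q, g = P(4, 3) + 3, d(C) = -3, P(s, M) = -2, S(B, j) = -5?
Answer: 5/3 ≈ 1.6667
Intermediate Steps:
g = 1 (g = -2 + 3 = 1)
G(-3)/(g*11 + S(-4, -2)) - d(18) = (-11 - 1*(-3))/(1*11 - 5) - 1*(-3) = (-11 + 3)/(11 - 5) + 3 = -8/6 + 3 = -8*⅙ + 3 = -4/3 + 3 = 5/3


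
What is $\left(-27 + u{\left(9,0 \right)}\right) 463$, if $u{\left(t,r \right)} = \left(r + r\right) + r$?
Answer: $-12501$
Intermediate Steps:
$u{\left(t,r \right)} = 3 r$ ($u{\left(t,r \right)} = 2 r + r = 3 r$)
$\left(-27 + u{\left(9,0 \right)}\right) 463 = \left(-27 + 3 \cdot 0\right) 463 = \left(-27 + 0\right) 463 = \left(-27\right) 463 = -12501$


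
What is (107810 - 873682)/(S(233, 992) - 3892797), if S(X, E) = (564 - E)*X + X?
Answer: 47867/249518 ≈ 0.19184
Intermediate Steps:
S(X, E) = X + X*(564 - E) (S(X, E) = X*(564 - E) + X = X + X*(564 - E))
(107810 - 873682)/(S(233, 992) - 3892797) = (107810 - 873682)/(233*(565 - 1*992) - 3892797) = -765872/(233*(565 - 992) - 3892797) = -765872/(233*(-427) - 3892797) = -765872/(-99491 - 3892797) = -765872/(-3992288) = -765872*(-1/3992288) = 47867/249518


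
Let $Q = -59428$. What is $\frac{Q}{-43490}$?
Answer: $\frac{29714}{21745} \approx 1.3665$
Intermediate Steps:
$\frac{Q}{-43490} = - \frac{59428}{-43490} = \left(-59428\right) \left(- \frac{1}{43490}\right) = \frac{29714}{21745}$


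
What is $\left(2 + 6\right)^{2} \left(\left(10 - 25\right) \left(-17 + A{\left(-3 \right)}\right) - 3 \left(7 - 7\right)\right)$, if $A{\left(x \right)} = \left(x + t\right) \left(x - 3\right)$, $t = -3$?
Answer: $-18240$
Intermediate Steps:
$A{\left(x \right)} = \left(-3 + x\right)^{2}$ ($A{\left(x \right)} = \left(x - 3\right) \left(x - 3\right) = \left(-3 + x\right) \left(-3 + x\right) = \left(-3 + x\right)^{2}$)
$\left(2 + 6\right)^{2} \left(\left(10 - 25\right) \left(-17 + A{\left(-3 \right)}\right) - 3 \left(7 - 7\right)\right) = \left(2 + 6\right)^{2} \left(\left(10 - 25\right) \left(-17 + \left(9 + \left(-3\right)^{2} - -18\right)\right) - 3 \left(7 - 7\right)\right) = 8^{2} \left(- 15 \left(-17 + \left(9 + 9 + 18\right)\right) - 3 \left(7 - 7\right)\right) = 64 \left(- 15 \left(-17 + 36\right) - 0\right) = 64 \left(\left(-15\right) 19 + 0\right) = 64 \left(-285 + 0\right) = 64 \left(-285\right) = -18240$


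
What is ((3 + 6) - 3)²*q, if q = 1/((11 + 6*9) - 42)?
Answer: 36/23 ≈ 1.5652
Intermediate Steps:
q = 1/23 (q = 1/((11 + 54) - 42) = 1/(65 - 42) = 1/23 ≈ 0.043478)
((3 + 6) - 3)²*q = ((3 + 6) - 3)²*(1/23) = (9 - 3)²*(1/23) = 6²*(1/23) = 36*(1/23) = 36/23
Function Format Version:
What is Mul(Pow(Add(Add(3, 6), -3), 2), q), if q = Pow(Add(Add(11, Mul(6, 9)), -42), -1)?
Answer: Rational(36, 23) ≈ 1.5652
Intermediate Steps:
q = Rational(1, 23) (q = Pow(Add(Add(11, 54), -42), -1) = Pow(Add(65, -42), -1) = Pow(23, -1) = Rational(1, 23) ≈ 0.043478)
Mul(Pow(Add(Add(3, 6), -3), 2), q) = Mul(Pow(Add(Add(3, 6), -3), 2), Rational(1, 23)) = Mul(Pow(Add(9, -3), 2), Rational(1, 23)) = Mul(Pow(6, 2), Rational(1, 23)) = Mul(36, Rational(1, 23)) = Rational(36, 23)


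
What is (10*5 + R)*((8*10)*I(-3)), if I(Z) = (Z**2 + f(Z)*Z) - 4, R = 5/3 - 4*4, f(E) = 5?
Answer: -85600/3 ≈ -28533.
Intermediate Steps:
R = -43/3 (R = 5*(1/3) - 16 = 5/3 - 16 = -43/3 ≈ -14.333)
I(Z) = -4 + Z**2 + 5*Z (I(Z) = (Z**2 + 5*Z) - 4 = -4 + Z**2 + 5*Z)
(10*5 + R)*((8*10)*I(-3)) = (10*5 - 43/3)*((8*10)*(-4 + (-3)**2 + 5*(-3))) = (50 - 43/3)*(80*(-4 + 9 - 15)) = 107*(80*(-10))/3 = (107/3)*(-800) = -85600/3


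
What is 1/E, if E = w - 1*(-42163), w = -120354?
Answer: -1/78191 ≈ -1.2789e-5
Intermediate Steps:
E = -78191 (E = -120354 - 1*(-42163) = -120354 + 42163 = -78191)
1/E = 1/(-78191) = -1/78191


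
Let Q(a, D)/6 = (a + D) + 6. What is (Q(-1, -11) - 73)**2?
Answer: 11881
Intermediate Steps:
Q(a, D) = 36 + 6*D + 6*a (Q(a, D) = 6*((a + D) + 6) = 6*((D + a) + 6) = 6*(6 + D + a) = 36 + 6*D + 6*a)
(Q(-1, -11) - 73)**2 = ((36 + 6*(-11) + 6*(-1)) - 73)**2 = ((36 - 66 - 6) - 73)**2 = (-36 - 73)**2 = (-109)**2 = 11881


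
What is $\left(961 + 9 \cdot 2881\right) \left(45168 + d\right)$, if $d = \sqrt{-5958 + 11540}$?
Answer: $1214567520 + 26890 \sqrt{5582} \approx 1.2166 \cdot 10^{9}$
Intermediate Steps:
$d = \sqrt{5582} \approx 74.713$
$\left(961 + 9 \cdot 2881\right) \left(45168 + d\right) = \left(961 + 9 \cdot 2881\right) \left(45168 + \sqrt{5582}\right) = \left(961 + 25929\right) \left(45168 + \sqrt{5582}\right) = 26890 \left(45168 + \sqrt{5582}\right) = 1214567520 + 26890 \sqrt{5582}$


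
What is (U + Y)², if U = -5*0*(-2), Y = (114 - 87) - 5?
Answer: 484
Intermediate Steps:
Y = 22 (Y = 27 - 5 = 22)
U = 0 (U = 0*(-2) = 0)
(U + Y)² = (0 + 22)² = 22² = 484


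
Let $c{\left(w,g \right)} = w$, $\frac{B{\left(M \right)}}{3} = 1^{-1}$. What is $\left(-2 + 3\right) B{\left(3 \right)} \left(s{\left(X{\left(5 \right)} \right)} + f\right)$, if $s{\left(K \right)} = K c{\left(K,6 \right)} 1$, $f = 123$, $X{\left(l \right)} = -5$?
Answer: $444$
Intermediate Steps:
$B{\left(M \right)} = 3$ ($B{\left(M \right)} = \frac{3}{1} = 3 \cdot 1 = 3$)
$s{\left(K \right)} = K^{2}$ ($s{\left(K \right)} = K K 1 = K^{2} \cdot 1 = K^{2}$)
$\left(-2 + 3\right) B{\left(3 \right)} \left(s{\left(X{\left(5 \right)} \right)} + f\right) = \left(-2 + 3\right) 3 \left(\left(-5\right)^{2} + 123\right) = 1 \cdot 3 \left(25 + 123\right) = 3 \cdot 148 = 444$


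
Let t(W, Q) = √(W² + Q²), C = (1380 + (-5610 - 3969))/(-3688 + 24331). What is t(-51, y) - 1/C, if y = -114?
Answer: 6881/2733 + 3*√1733 ≈ 127.41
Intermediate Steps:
C = -2733/6881 (C = (1380 - 9579)/20643 = -8199*1/20643 = -2733/6881 ≈ -0.39718)
t(W, Q) = √(Q² + W²)
t(-51, y) - 1/C = √((-114)² + (-51)²) - 1/(-2733/6881) = √(12996 + 2601) - 1*(-6881/2733) = √15597 + 6881/2733 = 3*√1733 + 6881/2733 = 6881/2733 + 3*√1733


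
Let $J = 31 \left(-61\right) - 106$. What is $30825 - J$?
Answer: $32822$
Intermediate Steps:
$J = -1997$ ($J = -1891 - 106 = -1997$)
$30825 - J = 30825 - -1997 = 30825 + 1997 = 32822$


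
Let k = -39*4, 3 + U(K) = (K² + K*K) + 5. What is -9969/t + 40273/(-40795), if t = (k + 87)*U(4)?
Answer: 104068299/31901690 ≈ 3.2622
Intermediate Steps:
U(K) = 2 + 2*K² (U(K) = -3 + ((K² + K*K) + 5) = -3 + ((K² + K²) + 5) = -3 + (2*K² + 5) = -3 + (5 + 2*K²) = 2 + 2*K²)
k = -156
t = -2346 (t = (-156 + 87)*(2 + 2*4²) = -69*(2 + 2*16) = -69*(2 + 32) = -69*34 = -2346)
-9969/t + 40273/(-40795) = -9969/(-2346) + 40273/(-40795) = -9969*(-1/2346) + 40273*(-1/40795) = 3323/782 - 40273/40795 = 104068299/31901690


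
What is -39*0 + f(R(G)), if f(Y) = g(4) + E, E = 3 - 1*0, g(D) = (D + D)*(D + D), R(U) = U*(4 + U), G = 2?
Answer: 67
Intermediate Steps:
g(D) = 4*D² (g(D) = (2*D)*(2*D) = 4*D²)
E = 3 (E = 3 + 0 = 3)
f(Y) = 67 (f(Y) = 4*4² + 3 = 4*16 + 3 = 64 + 3 = 67)
-39*0 + f(R(G)) = -39*0 + 67 = 0 + 67 = 67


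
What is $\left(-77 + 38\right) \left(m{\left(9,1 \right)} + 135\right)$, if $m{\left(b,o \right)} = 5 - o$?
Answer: $-5421$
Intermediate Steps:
$\left(-77 + 38\right) \left(m{\left(9,1 \right)} + 135\right) = \left(-77 + 38\right) \left(\left(5 - 1\right) + 135\right) = - 39 \left(\left(5 - 1\right) + 135\right) = - 39 \left(4 + 135\right) = \left(-39\right) 139 = -5421$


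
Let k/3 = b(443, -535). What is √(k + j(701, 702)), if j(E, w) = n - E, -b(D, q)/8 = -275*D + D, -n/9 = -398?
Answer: √2916049 ≈ 1707.6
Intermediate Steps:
n = 3582 (n = -9*(-398) = 3582)
b(D, q) = 2192*D (b(D, q) = -8*(-275*D + D) = -(-2192)*D = 2192*D)
j(E, w) = 3582 - E
k = 2913168 (k = 3*(2192*443) = 3*971056 = 2913168)
√(k + j(701, 702)) = √(2913168 + (3582 - 1*701)) = √(2913168 + (3582 - 701)) = √(2913168 + 2881) = √2916049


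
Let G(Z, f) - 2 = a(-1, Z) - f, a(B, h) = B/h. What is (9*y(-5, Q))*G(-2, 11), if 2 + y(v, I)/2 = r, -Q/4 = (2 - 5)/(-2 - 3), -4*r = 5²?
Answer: 5049/4 ≈ 1262.3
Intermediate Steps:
r = -25/4 (r = -¼*5² = -¼*25 = -25/4 ≈ -6.2500)
Q = -12/5 (Q = -4*(2 - 5)/(-2 - 3) = -(-12)/(-5) = -(-12)*(-1)/5 = -4*⅗ = -12/5 ≈ -2.4000)
y(v, I) = -33/2 (y(v, I) = -4 + 2*(-25/4) = -4 - 25/2 = -33/2)
G(Z, f) = 2 - f - 1/Z (G(Z, f) = 2 + (-1/Z - f) = 2 + (-f - 1/Z) = 2 - f - 1/Z)
(9*y(-5, Q))*G(-2, 11) = (9*(-33/2))*(2 - 1*11 - 1/(-2)) = -297*(2 - 11 - 1*(-½))/2 = -297*(2 - 11 + ½)/2 = -297/2*(-17/2) = 5049/4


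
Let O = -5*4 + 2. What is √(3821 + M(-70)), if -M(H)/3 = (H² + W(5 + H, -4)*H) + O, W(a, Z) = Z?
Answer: I*√11665 ≈ 108.0*I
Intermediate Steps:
O = -18 (O = -20 + 2 = -18)
M(H) = 54 - 3*H² + 12*H (M(H) = -3*((H² - 4*H) - 18) = -3*(-18 + H² - 4*H) = 54 - 3*H² + 12*H)
√(3821 + M(-70)) = √(3821 + (54 - 3*(-70)² + 12*(-70))) = √(3821 + (54 - 3*4900 - 840)) = √(3821 + (54 - 14700 - 840)) = √(3821 - 15486) = √(-11665) = I*√11665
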